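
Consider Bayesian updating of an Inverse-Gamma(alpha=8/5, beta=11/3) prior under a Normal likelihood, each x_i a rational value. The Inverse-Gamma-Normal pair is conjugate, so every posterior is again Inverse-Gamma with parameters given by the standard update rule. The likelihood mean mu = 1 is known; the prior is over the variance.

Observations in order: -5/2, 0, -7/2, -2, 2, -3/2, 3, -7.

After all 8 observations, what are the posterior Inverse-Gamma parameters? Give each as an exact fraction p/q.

obs 1: x=-5/2 → posterior Inverse-Gamma(21/10, 235/24)
obs 2: x=0 → posterior Inverse-Gamma(13/5, 247/24)
obs 3: x=-7/2 → posterior Inverse-Gamma(31/10, 245/12)
obs 4: x=-2 → posterior Inverse-Gamma(18/5, 299/12)
obs 5: x=2 → posterior Inverse-Gamma(41/10, 305/12)
obs 6: x=-3/2 → posterior Inverse-Gamma(23/5, 685/24)
obs 7: x=3 → posterior Inverse-Gamma(51/10, 733/24)
obs 8: x=-7 → posterior Inverse-Gamma(28/5, 1501/24)

alpha=28/5, beta=1501/24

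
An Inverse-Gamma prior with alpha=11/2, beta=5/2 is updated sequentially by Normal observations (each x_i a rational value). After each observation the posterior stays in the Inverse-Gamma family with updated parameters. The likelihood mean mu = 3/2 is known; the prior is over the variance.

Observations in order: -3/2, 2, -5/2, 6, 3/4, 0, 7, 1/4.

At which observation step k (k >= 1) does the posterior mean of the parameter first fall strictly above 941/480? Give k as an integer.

k = 3

obs 1: x=-3/2 → posterior Inverse-Gamma(6, 7)
obs 2: x=2 → posterior Inverse-Gamma(13/2, 57/8)
obs 3: x=-5/2 → posterior Inverse-Gamma(7, 121/8)
obs 4: x=6 → posterior Inverse-Gamma(15/2, 101/4)
obs 5: x=3/4 → posterior Inverse-Gamma(8, 817/32)
obs 6: x=0 → posterior Inverse-Gamma(17/2, 853/32)
obs 7: x=7 → posterior Inverse-Gamma(9, 1337/32)
obs 8: x=1/4 → posterior Inverse-Gamma(19/2, 681/16)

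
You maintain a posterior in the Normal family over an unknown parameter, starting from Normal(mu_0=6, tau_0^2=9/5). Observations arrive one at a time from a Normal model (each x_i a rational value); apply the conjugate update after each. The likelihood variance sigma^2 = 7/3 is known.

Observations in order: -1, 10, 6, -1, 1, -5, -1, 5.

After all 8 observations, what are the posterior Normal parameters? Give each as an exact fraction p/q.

mu_0=588/251, tau_0^2=63/251

obs 1: x=-1 → posterior Normal(183/62, 63/62)
obs 2: x=10 → posterior Normal(453/89, 63/89)
obs 3: x=6 → posterior Normal(615/116, 63/116)
obs 4: x=-1 → posterior Normal(588/143, 63/143)
obs 5: x=1 → posterior Normal(123/34, 63/170)
obs 6: x=-5 → posterior Normal(480/197, 63/197)
obs 7: x=-1 → posterior Normal(453/224, 9/32)
obs 8: x=5 → posterior Normal(588/251, 63/251)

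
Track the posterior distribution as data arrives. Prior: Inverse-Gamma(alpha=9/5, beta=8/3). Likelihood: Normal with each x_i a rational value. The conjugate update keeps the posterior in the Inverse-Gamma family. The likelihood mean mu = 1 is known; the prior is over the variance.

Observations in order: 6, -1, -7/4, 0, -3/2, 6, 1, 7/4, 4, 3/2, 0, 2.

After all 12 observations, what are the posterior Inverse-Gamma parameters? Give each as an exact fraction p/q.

alpha=39/5, beta=2063/48

obs 1: x=6 → posterior Inverse-Gamma(23/10, 91/6)
obs 2: x=-1 → posterior Inverse-Gamma(14/5, 103/6)
obs 3: x=-7/4 → posterior Inverse-Gamma(33/10, 2011/96)
obs 4: x=0 → posterior Inverse-Gamma(19/5, 2059/96)
obs 5: x=-3/2 → posterior Inverse-Gamma(43/10, 2359/96)
obs 6: x=6 → posterior Inverse-Gamma(24/5, 3559/96)
obs 7: x=1 → posterior Inverse-Gamma(53/10, 3559/96)
obs 8: x=7/4 → posterior Inverse-Gamma(29/5, 1793/48)
obs 9: x=4 → posterior Inverse-Gamma(63/10, 2009/48)
obs 10: x=3/2 → posterior Inverse-Gamma(34/5, 2015/48)
obs 11: x=0 → posterior Inverse-Gamma(73/10, 2039/48)
obs 12: x=2 → posterior Inverse-Gamma(39/5, 2063/48)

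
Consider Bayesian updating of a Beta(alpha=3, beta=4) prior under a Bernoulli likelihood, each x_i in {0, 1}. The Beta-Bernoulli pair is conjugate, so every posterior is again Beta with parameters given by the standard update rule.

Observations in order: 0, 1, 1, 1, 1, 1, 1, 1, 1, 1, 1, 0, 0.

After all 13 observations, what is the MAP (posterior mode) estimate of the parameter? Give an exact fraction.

obs 1: x=0 → posterior Beta(3, 5)
obs 2: x=1 → posterior Beta(4, 5)
obs 3: x=1 → posterior Beta(5, 5)
obs 4: x=1 → posterior Beta(6, 5)
obs 5: x=1 → posterior Beta(7, 5)
obs 6: x=1 → posterior Beta(8, 5)
obs 7: x=1 → posterior Beta(9, 5)
obs 8: x=1 → posterior Beta(10, 5)
obs 9: x=1 → posterior Beta(11, 5)
obs 10: x=1 → posterior Beta(12, 5)
obs 11: x=1 → posterior Beta(13, 5)
obs 12: x=0 → posterior Beta(13, 6)
obs 13: x=0 → posterior Beta(13, 7)

2/3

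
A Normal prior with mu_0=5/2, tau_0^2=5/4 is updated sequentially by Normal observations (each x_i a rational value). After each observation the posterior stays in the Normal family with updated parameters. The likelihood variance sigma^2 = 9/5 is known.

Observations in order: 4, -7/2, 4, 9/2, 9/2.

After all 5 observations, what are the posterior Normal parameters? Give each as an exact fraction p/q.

mu_0=855/322, tau_0^2=45/161

obs 1: x=4 → posterior Normal(190/61, 45/61)
obs 2: x=-7/2 → posterior Normal(205/172, 45/86)
obs 3: x=4 → posterior Normal(135/74, 15/37)
obs 4: x=9/2 → posterior Normal(315/136, 45/136)
obs 5: x=9/2 → posterior Normal(855/322, 45/161)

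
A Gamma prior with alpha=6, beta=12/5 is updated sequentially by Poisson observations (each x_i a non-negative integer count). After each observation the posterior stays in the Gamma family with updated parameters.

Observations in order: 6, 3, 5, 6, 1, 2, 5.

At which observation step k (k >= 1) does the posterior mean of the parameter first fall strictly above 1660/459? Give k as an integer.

obs 1: x=6 → posterior Gamma(12, 17/5)
obs 2: x=3 → posterior Gamma(15, 22/5)
obs 3: x=5 → posterior Gamma(20, 27/5)
obs 4: x=6 → posterior Gamma(26, 32/5)
obs 5: x=1 → posterior Gamma(27, 37/5)
obs 6: x=2 → posterior Gamma(29, 42/5)
obs 7: x=5 → posterior Gamma(34, 47/5)

k = 3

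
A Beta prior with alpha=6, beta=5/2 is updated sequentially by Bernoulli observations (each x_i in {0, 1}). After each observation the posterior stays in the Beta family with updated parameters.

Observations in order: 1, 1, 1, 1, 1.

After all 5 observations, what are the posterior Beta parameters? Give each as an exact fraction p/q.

alpha=11, beta=5/2

obs 1: x=1 → posterior Beta(7, 5/2)
obs 2: x=1 → posterior Beta(8, 5/2)
obs 3: x=1 → posterior Beta(9, 5/2)
obs 4: x=1 → posterior Beta(10, 5/2)
obs 5: x=1 → posterior Beta(11, 5/2)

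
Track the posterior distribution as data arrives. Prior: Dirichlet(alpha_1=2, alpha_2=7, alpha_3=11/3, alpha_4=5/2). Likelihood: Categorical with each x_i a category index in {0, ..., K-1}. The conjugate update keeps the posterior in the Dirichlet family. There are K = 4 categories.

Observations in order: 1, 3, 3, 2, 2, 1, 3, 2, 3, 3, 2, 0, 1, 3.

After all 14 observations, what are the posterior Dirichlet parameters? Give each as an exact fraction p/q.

alpha_1=3, alpha_2=10, alpha_3=23/3, alpha_4=17/2

obs 1: x=1 → posterior Dirichlet(2, 8, 11/3, 5/2)
obs 2: x=3 → posterior Dirichlet(2, 8, 11/3, 7/2)
obs 3: x=3 → posterior Dirichlet(2, 8, 11/3, 9/2)
obs 4: x=2 → posterior Dirichlet(2, 8, 14/3, 9/2)
obs 5: x=2 → posterior Dirichlet(2, 8, 17/3, 9/2)
obs 6: x=1 → posterior Dirichlet(2, 9, 17/3, 9/2)
obs 7: x=3 → posterior Dirichlet(2, 9, 17/3, 11/2)
obs 8: x=2 → posterior Dirichlet(2, 9, 20/3, 11/2)
obs 9: x=3 → posterior Dirichlet(2, 9, 20/3, 13/2)
obs 10: x=3 → posterior Dirichlet(2, 9, 20/3, 15/2)
obs 11: x=2 → posterior Dirichlet(2, 9, 23/3, 15/2)
obs 12: x=0 → posterior Dirichlet(3, 9, 23/3, 15/2)
obs 13: x=1 → posterior Dirichlet(3, 10, 23/3, 15/2)
obs 14: x=3 → posterior Dirichlet(3, 10, 23/3, 17/2)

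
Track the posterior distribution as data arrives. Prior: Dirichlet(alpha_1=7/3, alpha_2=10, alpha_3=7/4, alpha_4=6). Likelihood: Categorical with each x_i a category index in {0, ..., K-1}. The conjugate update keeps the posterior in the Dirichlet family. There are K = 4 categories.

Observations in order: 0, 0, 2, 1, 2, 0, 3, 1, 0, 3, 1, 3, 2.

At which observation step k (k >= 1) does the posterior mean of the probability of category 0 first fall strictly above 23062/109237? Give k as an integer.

obs 1: x=0 → posterior Dirichlet(10/3, 10, 7/4, 6)
obs 2: x=0 → posterior Dirichlet(13/3, 10, 7/4, 6)
obs 3: x=2 → posterior Dirichlet(13/3, 10, 11/4, 6)
obs 4: x=1 → posterior Dirichlet(13/3, 11, 11/4, 6)
obs 5: x=2 → posterior Dirichlet(13/3, 11, 15/4, 6)
obs 6: x=0 → posterior Dirichlet(16/3, 11, 15/4, 6)
obs 7: x=3 → posterior Dirichlet(16/3, 11, 15/4, 7)
obs 8: x=1 → posterior Dirichlet(16/3, 12, 15/4, 7)
obs 9: x=0 → posterior Dirichlet(19/3, 12, 15/4, 7)
obs 10: x=3 → posterior Dirichlet(19/3, 12, 15/4, 8)
obs 11: x=1 → posterior Dirichlet(19/3, 13, 15/4, 8)
obs 12: x=3 → posterior Dirichlet(19/3, 13, 15/4, 9)
obs 13: x=2 → posterior Dirichlet(19/3, 13, 19/4, 9)

k = 9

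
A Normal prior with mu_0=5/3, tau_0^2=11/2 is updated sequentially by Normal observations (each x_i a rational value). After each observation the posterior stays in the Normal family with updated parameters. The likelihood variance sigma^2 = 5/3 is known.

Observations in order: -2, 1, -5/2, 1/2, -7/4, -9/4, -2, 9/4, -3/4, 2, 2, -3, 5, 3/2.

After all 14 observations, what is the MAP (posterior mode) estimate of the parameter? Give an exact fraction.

25/708

obs 1: x=-2 → posterior Normal(-148/129, 55/43)
obs 2: x=1 → posterior Normal(-49/228, 55/76)
obs 3: x=-5/2 → posterior Normal(-593/654, 55/109)
obs 4: x=1/2 → posterior Normal(-247/426, 55/142)
obs 5: x=-7/4 → posterior Normal(-1681/2100, 11/35)
obs 6: x=-9/4 → posterior Normal(-643/624, 55/208)
obs 7: x=-2 → posterior Normal(-841/723, 55/241)
obs 8: x=9/4 → posterior Normal(-2473/3288, 55/274)
obs 9: x=-3/4 → posterior Normal(-1385/1842, 55/307)
obs 10: x=2 → posterior Normal(-989/2040, 11/68)
obs 11: x=2 → posterior Normal(-593/2238, 55/373)
obs 12: x=-3 → posterior Normal(-1187/2436, 55/406)
obs 13: x=5 → posterior Normal(-197/2634, 55/439)
obs 14: x=3/2 → posterior Normal(25/708, 55/472)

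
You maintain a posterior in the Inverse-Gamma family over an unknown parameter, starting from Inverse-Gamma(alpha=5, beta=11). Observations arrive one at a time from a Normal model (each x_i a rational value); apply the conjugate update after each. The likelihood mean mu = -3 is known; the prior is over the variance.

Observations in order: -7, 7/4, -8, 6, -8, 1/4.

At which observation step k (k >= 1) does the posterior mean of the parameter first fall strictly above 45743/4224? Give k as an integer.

k = 4

obs 1: x=-7 → posterior Inverse-Gamma(11/2, 19)
obs 2: x=7/4 → posterior Inverse-Gamma(6, 969/32)
obs 3: x=-8 → posterior Inverse-Gamma(13/2, 1369/32)
obs 4: x=6 → posterior Inverse-Gamma(7, 2665/32)
obs 5: x=-8 → posterior Inverse-Gamma(15/2, 3065/32)
obs 6: x=1/4 → posterior Inverse-Gamma(8, 1617/16)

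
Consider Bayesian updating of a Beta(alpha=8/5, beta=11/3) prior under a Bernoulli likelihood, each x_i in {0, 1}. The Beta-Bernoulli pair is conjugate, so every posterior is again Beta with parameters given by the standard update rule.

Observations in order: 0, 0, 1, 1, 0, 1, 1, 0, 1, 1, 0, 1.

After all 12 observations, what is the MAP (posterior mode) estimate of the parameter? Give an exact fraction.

obs 1: x=0 → posterior Beta(8/5, 14/3)
obs 2: x=0 → posterior Beta(8/5, 17/3)
obs 3: x=1 → posterior Beta(13/5, 17/3)
obs 4: x=1 → posterior Beta(18/5, 17/3)
obs 5: x=0 → posterior Beta(18/5, 20/3)
obs 6: x=1 → posterior Beta(23/5, 20/3)
obs 7: x=1 → posterior Beta(28/5, 20/3)
obs 8: x=0 → posterior Beta(28/5, 23/3)
obs 9: x=1 → posterior Beta(33/5, 23/3)
obs 10: x=1 → posterior Beta(38/5, 23/3)
obs 11: x=0 → posterior Beta(38/5, 26/3)
obs 12: x=1 → posterior Beta(43/5, 26/3)

114/229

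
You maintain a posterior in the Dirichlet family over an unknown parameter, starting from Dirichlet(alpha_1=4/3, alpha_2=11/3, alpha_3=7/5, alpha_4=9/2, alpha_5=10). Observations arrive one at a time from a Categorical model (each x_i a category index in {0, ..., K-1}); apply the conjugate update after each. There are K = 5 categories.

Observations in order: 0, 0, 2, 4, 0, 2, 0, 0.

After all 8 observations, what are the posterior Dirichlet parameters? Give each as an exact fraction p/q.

alpha_1=19/3, alpha_2=11/3, alpha_3=17/5, alpha_4=9/2, alpha_5=11

obs 1: x=0 → posterior Dirichlet(7/3, 11/3, 7/5, 9/2, 10)
obs 2: x=0 → posterior Dirichlet(10/3, 11/3, 7/5, 9/2, 10)
obs 3: x=2 → posterior Dirichlet(10/3, 11/3, 12/5, 9/2, 10)
obs 4: x=4 → posterior Dirichlet(10/3, 11/3, 12/5, 9/2, 11)
obs 5: x=0 → posterior Dirichlet(13/3, 11/3, 12/5, 9/2, 11)
obs 6: x=2 → posterior Dirichlet(13/3, 11/3, 17/5, 9/2, 11)
obs 7: x=0 → posterior Dirichlet(16/3, 11/3, 17/5, 9/2, 11)
obs 8: x=0 → posterior Dirichlet(19/3, 11/3, 17/5, 9/2, 11)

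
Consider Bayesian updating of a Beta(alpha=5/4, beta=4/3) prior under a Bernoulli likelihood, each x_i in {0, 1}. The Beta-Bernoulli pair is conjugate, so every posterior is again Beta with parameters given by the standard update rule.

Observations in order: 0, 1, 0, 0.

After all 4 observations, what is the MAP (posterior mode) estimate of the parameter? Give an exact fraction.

3/11

obs 1: x=0 → posterior Beta(5/4, 7/3)
obs 2: x=1 → posterior Beta(9/4, 7/3)
obs 3: x=0 → posterior Beta(9/4, 10/3)
obs 4: x=0 → posterior Beta(9/4, 13/3)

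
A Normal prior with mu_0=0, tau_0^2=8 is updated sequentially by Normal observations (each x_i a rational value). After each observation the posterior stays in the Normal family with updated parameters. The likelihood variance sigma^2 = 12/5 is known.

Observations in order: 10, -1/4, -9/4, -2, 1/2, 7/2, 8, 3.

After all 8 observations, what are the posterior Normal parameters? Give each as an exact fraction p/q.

mu_0=205/83, tau_0^2=24/83

obs 1: x=10 → posterior Normal(100/13, 24/13)
obs 2: x=-1/4 → posterior Normal(195/46, 24/23)
obs 3: x=-9/4 → posterior Normal(25/11, 8/11)
obs 4: x=-2 → posterior Normal(55/43, 24/43)
obs 5: x=1/2 → posterior Normal(60/53, 24/53)
obs 6: x=7/2 → posterior Normal(95/63, 8/21)
obs 7: x=8 → posterior Normal(175/73, 24/73)
obs 8: x=3 → posterior Normal(205/83, 24/83)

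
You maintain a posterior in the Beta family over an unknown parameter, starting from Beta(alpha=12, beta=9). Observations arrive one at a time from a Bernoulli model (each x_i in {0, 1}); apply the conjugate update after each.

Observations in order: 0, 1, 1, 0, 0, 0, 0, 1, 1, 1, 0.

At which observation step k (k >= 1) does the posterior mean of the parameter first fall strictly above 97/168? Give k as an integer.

k = 3

obs 1: x=0 → posterior Beta(12, 10)
obs 2: x=1 → posterior Beta(13, 10)
obs 3: x=1 → posterior Beta(14, 10)
obs 4: x=0 → posterior Beta(14, 11)
obs 5: x=0 → posterior Beta(14, 12)
obs 6: x=0 → posterior Beta(14, 13)
obs 7: x=0 → posterior Beta(14, 14)
obs 8: x=1 → posterior Beta(15, 14)
obs 9: x=1 → posterior Beta(16, 14)
obs 10: x=1 → posterior Beta(17, 14)
obs 11: x=0 → posterior Beta(17, 15)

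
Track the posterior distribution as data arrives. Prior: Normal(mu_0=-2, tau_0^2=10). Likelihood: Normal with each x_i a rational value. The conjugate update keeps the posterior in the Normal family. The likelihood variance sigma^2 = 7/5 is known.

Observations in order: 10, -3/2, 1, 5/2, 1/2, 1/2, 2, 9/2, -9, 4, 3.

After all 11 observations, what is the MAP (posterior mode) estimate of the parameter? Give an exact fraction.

obs 1: x=10 → posterior Normal(162/19, 70/57)
obs 2: x=-3/2 → posterior Normal(411/107, 70/107)
obs 3: x=1 → posterior Normal(461/157, 70/157)
obs 4: x=5/2 → posterior Normal(586/207, 70/207)
obs 5: x=1/2 → posterior Normal(611/257, 70/257)
obs 6: x=1/2 → posterior Normal(636/307, 70/307)
obs 7: x=2 → posterior Normal(736/357, 10/51)
obs 8: x=9/2 → posterior Normal(961/407, 70/407)
obs 9: x=-9 → posterior Normal(511/457, 70/457)
obs 10: x=4 → posterior Normal(237/169, 70/507)
obs 11: x=3 → posterior Normal(861/557, 70/557)

861/557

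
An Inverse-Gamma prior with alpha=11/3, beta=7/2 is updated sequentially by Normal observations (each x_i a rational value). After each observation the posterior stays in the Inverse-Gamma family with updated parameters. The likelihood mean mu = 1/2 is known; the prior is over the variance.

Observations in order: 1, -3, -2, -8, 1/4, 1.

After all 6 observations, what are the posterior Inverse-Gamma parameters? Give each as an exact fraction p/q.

obs 1: x=1 → posterior Inverse-Gamma(25/6, 29/8)
obs 2: x=-3 → posterior Inverse-Gamma(14/3, 39/4)
obs 3: x=-2 → posterior Inverse-Gamma(31/6, 103/8)
obs 4: x=-8 → posterior Inverse-Gamma(17/3, 49)
obs 5: x=1/4 → posterior Inverse-Gamma(37/6, 1569/32)
obs 6: x=1 → posterior Inverse-Gamma(20/3, 1573/32)

alpha=20/3, beta=1573/32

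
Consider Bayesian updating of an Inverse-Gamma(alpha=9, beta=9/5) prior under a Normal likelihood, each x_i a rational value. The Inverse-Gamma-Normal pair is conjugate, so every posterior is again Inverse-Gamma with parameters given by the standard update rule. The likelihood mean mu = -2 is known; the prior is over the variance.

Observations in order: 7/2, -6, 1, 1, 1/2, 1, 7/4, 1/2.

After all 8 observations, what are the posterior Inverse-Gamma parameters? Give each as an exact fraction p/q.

obs 1: x=7/2 → posterior Inverse-Gamma(19/2, 677/40)
obs 2: x=-6 → posterior Inverse-Gamma(10, 997/40)
obs 3: x=1 → posterior Inverse-Gamma(21/2, 1177/40)
obs 4: x=1 → posterior Inverse-Gamma(11, 1357/40)
obs 5: x=1/2 → posterior Inverse-Gamma(23/2, 741/20)
obs 6: x=1 → posterior Inverse-Gamma(12, 831/20)
obs 7: x=7/4 → posterior Inverse-Gamma(25/2, 7773/160)
obs 8: x=1/2 → posterior Inverse-Gamma(13, 8273/160)

alpha=13, beta=8273/160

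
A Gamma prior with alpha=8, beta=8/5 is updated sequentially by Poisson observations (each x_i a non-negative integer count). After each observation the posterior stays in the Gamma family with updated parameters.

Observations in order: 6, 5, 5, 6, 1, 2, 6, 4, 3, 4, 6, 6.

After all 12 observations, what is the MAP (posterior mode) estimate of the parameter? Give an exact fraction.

obs 1: x=6 → posterior Gamma(14, 13/5)
obs 2: x=5 → posterior Gamma(19, 18/5)
obs 3: x=5 → posterior Gamma(24, 23/5)
obs 4: x=6 → posterior Gamma(30, 28/5)
obs 5: x=1 → posterior Gamma(31, 33/5)
obs 6: x=2 → posterior Gamma(33, 38/5)
obs 7: x=6 → posterior Gamma(39, 43/5)
obs 8: x=4 → posterior Gamma(43, 48/5)
obs 9: x=3 → posterior Gamma(46, 53/5)
obs 10: x=4 → posterior Gamma(50, 58/5)
obs 11: x=6 → posterior Gamma(56, 63/5)
obs 12: x=6 → posterior Gamma(62, 68/5)

305/68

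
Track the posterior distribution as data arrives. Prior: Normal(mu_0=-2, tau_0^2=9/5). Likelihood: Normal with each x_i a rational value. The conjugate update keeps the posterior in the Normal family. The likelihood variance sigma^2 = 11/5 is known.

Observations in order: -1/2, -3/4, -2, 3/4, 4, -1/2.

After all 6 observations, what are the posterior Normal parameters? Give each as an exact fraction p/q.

obs 1: x=-1/2 → posterior Normal(-53/40, 99/100)
obs 2: x=-3/4 → posterior Normal(-133/116, 99/145)
obs 3: x=-2 → posterior Normal(-205/152, 99/190)
obs 4: x=3/4 → posterior Normal(-89/94, 99/235)
obs 5: x=4 → posterior Normal(-17/112, 99/280)
obs 6: x=-1/2 → posterior Normal(-1/5, 99/325)

mu_0=-1/5, tau_0^2=99/325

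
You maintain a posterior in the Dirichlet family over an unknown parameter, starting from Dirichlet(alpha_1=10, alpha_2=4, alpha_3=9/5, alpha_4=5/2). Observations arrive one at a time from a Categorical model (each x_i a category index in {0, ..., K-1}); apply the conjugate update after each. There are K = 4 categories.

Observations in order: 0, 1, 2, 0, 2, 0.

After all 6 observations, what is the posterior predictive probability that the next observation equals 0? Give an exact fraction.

obs 1: x=0 → posterior Dirichlet(11, 4, 9/5, 5/2)
obs 2: x=1 → posterior Dirichlet(11, 5, 9/5, 5/2)
obs 3: x=2 → posterior Dirichlet(11, 5, 14/5, 5/2)
obs 4: x=0 → posterior Dirichlet(12, 5, 14/5, 5/2)
obs 5: x=2 → posterior Dirichlet(12, 5, 19/5, 5/2)
obs 6: x=0 → posterior Dirichlet(13, 5, 19/5, 5/2)

130/243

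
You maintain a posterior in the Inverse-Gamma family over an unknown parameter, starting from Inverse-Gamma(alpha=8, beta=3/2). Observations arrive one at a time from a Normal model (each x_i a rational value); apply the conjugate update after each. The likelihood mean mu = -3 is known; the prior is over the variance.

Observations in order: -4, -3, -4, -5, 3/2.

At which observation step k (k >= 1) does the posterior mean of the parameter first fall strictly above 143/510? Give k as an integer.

obs 1: x=-4 → posterior Inverse-Gamma(17/2, 2)
obs 2: x=-3 → posterior Inverse-Gamma(9, 2)
obs 3: x=-4 → posterior Inverse-Gamma(19/2, 5/2)
obs 4: x=-5 → posterior Inverse-Gamma(10, 9/2)
obs 5: x=3/2 → posterior Inverse-Gamma(21/2, 117/8)

k = 3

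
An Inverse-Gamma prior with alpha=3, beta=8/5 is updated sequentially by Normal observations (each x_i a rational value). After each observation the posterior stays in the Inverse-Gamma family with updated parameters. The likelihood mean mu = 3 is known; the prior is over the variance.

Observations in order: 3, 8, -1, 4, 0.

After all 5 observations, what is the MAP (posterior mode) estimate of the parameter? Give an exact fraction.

obs 1: x=3 → posterior Inverse-Gamma(7/2, 8/5)
obs 2: x=8 → posterior Inverse-Gamma(4, 141/10)
obs 3: x=-1 → posterior Inverse-Gamma(9/2, 221/10)
obs 4: x=4 → posterior Inverse-Gamma(5, 113/5)
obs 5: x=0 → posterior Inverse-Gamma(11/2, 271/10)

271/65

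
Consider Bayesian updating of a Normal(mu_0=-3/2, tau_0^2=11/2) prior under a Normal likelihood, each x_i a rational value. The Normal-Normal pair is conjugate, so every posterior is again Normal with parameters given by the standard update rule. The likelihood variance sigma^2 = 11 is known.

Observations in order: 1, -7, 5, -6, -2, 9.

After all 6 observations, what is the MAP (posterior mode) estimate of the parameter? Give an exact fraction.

-3/8

obs 1: x=1 → posterior Normal(-2/3, 11/3)
obs 2: x=-7 → posterior Normal(-9/4, 11/4)
obs 3: x=5 → posterior Normal(-4/5, 11/5)
obs 4: x=-6 → posterior Normal(-5/3, 11/6)
obs 5: x=-2 → posterior Normal(-12/7, 11/7)
obs 6: x=9 → posterior Normal(-3/8, 11/8)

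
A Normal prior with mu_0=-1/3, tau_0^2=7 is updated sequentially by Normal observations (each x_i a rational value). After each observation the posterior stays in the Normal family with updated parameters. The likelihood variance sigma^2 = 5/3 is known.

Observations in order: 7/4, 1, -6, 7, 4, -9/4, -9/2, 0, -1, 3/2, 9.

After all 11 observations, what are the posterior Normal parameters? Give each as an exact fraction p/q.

mu_0=1313/1416, tau_0^2=35/236

obs 1: x=7/4 → posterior Normal(421/312, 35/26)
obs 2: x=1 → posterior Normal(673/564, 35/47)
obs 3: x=-6 → posterior Normal(-839/816, 35/68)
obs 4: x=7 → posterior Normal(925/1068, 35/89)
obs 5: x=4 → posterior Normal(1933/1320, 7/22)
obs 6: x=-9/4 → posterior Normal(683/786, 35/131)
obs 7: x=-9/2 → posterior Normal(29/228, 35/152)
obs 8: x=0 → posterior Normal(58/519, 35/173)
obs 9: x=-1 → posterior Normal(-5/582, 35/194)
obs 10: x=3/2 → posterior Normal(179/1290, 7/43)
obs 11: x=9 → posterior Normal(1313/1416, 35/236)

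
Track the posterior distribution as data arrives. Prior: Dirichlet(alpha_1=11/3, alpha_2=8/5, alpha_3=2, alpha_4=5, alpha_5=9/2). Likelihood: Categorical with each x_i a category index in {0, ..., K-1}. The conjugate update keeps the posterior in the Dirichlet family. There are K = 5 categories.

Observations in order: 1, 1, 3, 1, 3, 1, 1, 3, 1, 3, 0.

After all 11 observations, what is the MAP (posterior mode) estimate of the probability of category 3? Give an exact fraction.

240/683

obs 1: x=1 → posterior Dirichlet(11/3, 13/5, 2, 5, 9/2)
obs 2: x=1 → posterior Dirichlet(11/3, 18/5, 2, 5, 9/2)
obs 3: x=3 → posterior Dirichlet(11/3, 18/5, 2, 6, 9/2)
obs 4: x=1 → posterior Dirichlet(11/3, 23/5, 2, 6, 9/2)
obs 5: x=3 → posterior Dirichlet(11/3, 23/5, 2, 7, 9/2)
obs 6: x=1 → posterior Dirichlet(11/3, 28/5, 2, 7, 9/2)
obs 7: x=1 → posterior Dirichlet(11/3, 33/5, 2, 7, 9/2)
obs 8: x=3 → posterior Dirichlet(11/3, 33/5, 2, 8, 9/2)
obs 9: x=1 → posterior Dirichlet(11/3, 38/5, 2, 8, 9/2)
obs 10: x=3 → posterior Dirichlet(11/3, 38/5, 2, 9, 9/2)
obs 11: x=0 → posterior Dirichlet(14/3, 38/5, 2, 9, 9/2)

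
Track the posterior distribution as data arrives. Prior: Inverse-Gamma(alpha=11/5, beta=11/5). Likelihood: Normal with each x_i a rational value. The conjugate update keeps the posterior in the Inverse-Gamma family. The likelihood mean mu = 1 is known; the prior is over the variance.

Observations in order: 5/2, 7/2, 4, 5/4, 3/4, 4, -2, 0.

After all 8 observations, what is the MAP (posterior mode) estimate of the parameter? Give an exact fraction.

547/192

obs 1: x=5/2 → posterior Inverse-Gamma(27/10, 133/40)
obs 2: x=7/2 → posterior Inverse-Gamma(16/5, 129/20)
obs 3: x=4 → posterior Inverse-Gamma(37/10, 219/20)
obs 4: x=5/4 → posterior Inverse-Gamma(21/5, 1757/160)
obs 5: x=3/4 → posterior Inverse-Gamma(47/10, 881/80)
obs 6: x=4 → posterior Inverse-Gamma(26/5, 1241/80)
obs 7: x=-2 → posterior Inverse-Gamma(57/10, 1601/80)
obs 8: x=0 → posterior Inverse-Gamma(31/5, 1641/80)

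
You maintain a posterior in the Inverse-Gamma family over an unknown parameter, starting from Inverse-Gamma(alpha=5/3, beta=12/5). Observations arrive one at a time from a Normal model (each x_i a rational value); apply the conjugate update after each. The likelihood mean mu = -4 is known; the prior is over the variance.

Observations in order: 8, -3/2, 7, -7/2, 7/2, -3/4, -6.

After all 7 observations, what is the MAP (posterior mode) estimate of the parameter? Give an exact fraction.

obs 1: x=8 → posterior Inverse-Gamma(13/6, 372/5)
obs 2: x=-3/2 → posterior Inverse-Gamma(8/3, 3101/40)
obs 3: x=7 → posterior Inverse-Gamma(19/6, 5521/40)
obs 4: x=-7/2 → posterior Inverse-Gamma(11/3, 2763/20)
obs 5: x=7/2 → posterior Inverse-Gamma(25/6, 6651/40)
obs 6: x=-3/4 → posterior Inverse-Gamma(14/3, 27449/160)
obs 7: x=-6 → posterior Inverse-Gamma(31/6, 27769/160)

83307/2960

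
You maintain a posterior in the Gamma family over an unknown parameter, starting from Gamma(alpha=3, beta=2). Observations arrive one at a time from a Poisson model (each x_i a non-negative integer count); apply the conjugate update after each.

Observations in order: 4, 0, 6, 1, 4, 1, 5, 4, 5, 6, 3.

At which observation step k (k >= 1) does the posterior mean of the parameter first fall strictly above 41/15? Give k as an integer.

k = 8

obs 1: x=4 → posterior Gamma(7, 3)
obs 2: x=0 → posterior Gamma(7, 4)
obs 3: x=6 → posterior Gamma(13, 5)
obs 4: x=1 → posterior Gamma(14, 6)
obs 5: x=4 → posterior Gamma(18, 7)
obs 6: x=1 → posterior Gamma(19, 8)
obs 7: x=5 → posterior Gamma(24, 9)
obs 8: x=4 → posterior Gamma(28, 10)
obs 9: x=5 → posterior Gamma(33, 11)
obs 10: x=6 → posterior Gamma(39, 12)
obs 11: x=3 → posterior Gamma(42, 13)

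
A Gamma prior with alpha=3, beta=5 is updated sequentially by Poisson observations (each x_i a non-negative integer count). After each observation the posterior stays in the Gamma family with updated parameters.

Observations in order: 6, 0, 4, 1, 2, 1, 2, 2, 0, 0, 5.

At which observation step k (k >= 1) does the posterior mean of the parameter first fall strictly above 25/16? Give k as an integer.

obs 1: x=6 → posterior Gamma(9, 6)
obs 2: x=0 → posterior Gamma(9, 7)
obs 3: x=4 → posterior Gamma(13, 8)
obs 4: x=1 → posterior Gamma(14, 9)
obs 5: x=2 → posterior Gamma(16, 10)
obs 6: x=1 → posterior Gamma(17, 11)
obs 7: x=2 → posterior Gamma(19, 12)
obs 8: x=2 → posterior Gamma(21, 13)
obs 9: x=0 → posterior Gamma(21, 14)
obs 10: x=0 → posterior Gamma(21, 15)
obs 11: x=5 → posterior Gamma(26, 16)

k = 3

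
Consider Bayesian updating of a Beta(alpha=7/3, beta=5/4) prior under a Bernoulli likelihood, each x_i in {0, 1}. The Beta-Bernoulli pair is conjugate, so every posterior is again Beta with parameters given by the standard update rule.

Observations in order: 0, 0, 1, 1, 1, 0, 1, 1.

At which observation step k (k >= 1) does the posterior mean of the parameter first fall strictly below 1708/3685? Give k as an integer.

obs 1: x=0 → posterior Beta(7/3, 9/4)
obs 2: x=0 → posterior Beta(7/3, 13/4)
obs 3: x=1 → posterior Beta(10/3, 13/4)
obs 4: x=1 → posterior Beta(13/3, 13/4)
obs 5: x=1 → posterior Beta(16/3, 13/4)
obs 6: x=0 → posterior Beta(16/3, 17/4)
obs 7: x=1 → posterior Beta(19/3, 17/4)
obs 8: x=1 → posterior Beta(22/3, 17/4)

k = 2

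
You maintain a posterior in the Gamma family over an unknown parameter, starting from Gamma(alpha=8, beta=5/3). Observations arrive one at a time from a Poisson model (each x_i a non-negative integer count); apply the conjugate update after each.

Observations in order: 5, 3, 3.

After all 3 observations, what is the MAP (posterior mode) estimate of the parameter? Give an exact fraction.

obs 1: x=5 → posterior Gamma(13, 8/3)
obs 2: x=3 → posterior Gamma(16, 11/3)
obs 3: x=3 → posterior Gamma(19, 14/3)

27/7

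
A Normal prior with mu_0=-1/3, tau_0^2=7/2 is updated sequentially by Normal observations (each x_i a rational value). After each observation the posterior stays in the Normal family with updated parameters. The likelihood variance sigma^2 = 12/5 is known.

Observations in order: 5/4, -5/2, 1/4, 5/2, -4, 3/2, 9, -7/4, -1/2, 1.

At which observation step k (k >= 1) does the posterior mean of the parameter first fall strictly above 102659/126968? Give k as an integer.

k = 7

obs 1: x=5/4 → posterior Normal(143/236, 84/59)
obs 2: x=-5/2 → posterior Normal(-207/376, 42/47)
obs 3: x=1/4 → posterior Normal(-1/3, 28/43)
obs 4: x=5/2 → posterior Normal(89/328, 21/41)
obs 5: x=-4 → posterior Normal(-191/398, 84/199)
obs 6: x=3/2 → posterior Normal(-43/234, 14/39)
obs 7: x=9 → posterior Normal(272/269, 84/269)
obs 8: x=-7/4 → posterior Normal(843/1216, 21/76)
obs 9: x=-1/2 → posterior Normal(773/1356, 28/113)
obs 10: x=1 → posterior Normal(83/136, 42/187)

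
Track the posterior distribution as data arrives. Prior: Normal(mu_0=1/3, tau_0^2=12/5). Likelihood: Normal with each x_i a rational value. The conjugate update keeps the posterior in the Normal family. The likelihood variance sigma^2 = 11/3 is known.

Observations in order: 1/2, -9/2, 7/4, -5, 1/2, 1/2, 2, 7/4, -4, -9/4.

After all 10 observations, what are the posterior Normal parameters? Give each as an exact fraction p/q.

obs 1: x=1/2 → posterior Normal(109/273, 132/91)
obs 2: x=-9/2 → posterior Normal(-377/381, 132/127)
obs 3: x=7/4 → posterior Normal(-188/489, 132/163)
obs 4: x=-5 → posterior Normal(-728/597, 132/199)
obs 5: x=1/2 → posterior Normal(-674/705, 132/235)
obs 6: x=1/2 → posterior Normal(-620/813, 132/271)
obs 7: x=2 → posterior Normal(-404/921, 132/307)
obs 8: x=7/4 → posterior Normal(-215/1029, 132/343)
obs 9: x=-4 → posterior Normal(-647/1137, 132/379)
obs 10: x=-9/4 → posterior Normal(-178/249, 132/415)

mu_0=-178/249, tau_0^2=132/415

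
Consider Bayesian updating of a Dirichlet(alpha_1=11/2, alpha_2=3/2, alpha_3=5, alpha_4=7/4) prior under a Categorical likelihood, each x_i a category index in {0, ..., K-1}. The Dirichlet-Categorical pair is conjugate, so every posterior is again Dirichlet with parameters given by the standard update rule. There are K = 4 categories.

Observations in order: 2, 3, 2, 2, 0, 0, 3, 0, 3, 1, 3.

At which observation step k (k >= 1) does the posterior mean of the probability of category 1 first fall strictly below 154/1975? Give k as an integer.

k = 6

obs 1: x=2 → posterior Dirichlet(11/2, 3/2, 6, 7/4)
obs 2: x=3 → posterior Dirichlet(11/2, 3/2, 6, 11/4)
obs 3: x=2 → posterior Dirichlet(11/2, 3/2, 7, 11/4)
obs 4: x=2 → posterior Dirichlet(11/2, 3/2, 8, 11/4)
obs 5: x=0 → posterior Dirichlet(13/2, 3/2, 8, 11/4)
obs 6: x=0 → posterior Dirichlet(15/2, 3/2, 8, 11/4)
obs 7: x=3 → posterior Dirichlet(15/2, 3/2, 8, 15/4)
obs 8: x=0 → posterior Dirichlet(17/2, 3/2, 8, 15/4)
obs 9: x=3 → posterior Dirichlet(17/2, 3/2, 8, 19/4)
obs 10: x=1 → posterior Dirichlet(17/2, 5/2, 8, 19/4)
obs 11: x=3 → posterior Dirichlet(17/2, 5/2, 8, 23/4)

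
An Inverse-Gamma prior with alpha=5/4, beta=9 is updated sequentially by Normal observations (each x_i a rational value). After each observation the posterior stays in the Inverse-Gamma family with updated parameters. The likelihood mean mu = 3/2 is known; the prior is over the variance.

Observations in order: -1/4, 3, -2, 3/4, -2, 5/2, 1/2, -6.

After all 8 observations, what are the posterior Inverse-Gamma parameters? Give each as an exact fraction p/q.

obs 1: x=-1/4 → posterior Inverse-Gamma(7/4, 337/32)
obs 2: x=3 → posterior Inverse-Gamma(9/4, 373/32)
obs 3: x=-2 → posterior Inverse-Gamma(11/4, 569/32)
obs 4: x=3/4 → posterior Inverse-Gamma(13/4, 289/16)
obs 5: x=-2 → posterior Inverse-Gamma(15/4, 387/16)
obs 6: x=5/2 → posterior Inverse-Gamma(17/4, 395/16)
obs 7: x=1/2 → posterior Inverse-Gamma(19/4, 403/16)
obs 8: x=-6 → posterior Inverse-Gamma(21/4, 853/16)

alpha=21/4, beta=853/16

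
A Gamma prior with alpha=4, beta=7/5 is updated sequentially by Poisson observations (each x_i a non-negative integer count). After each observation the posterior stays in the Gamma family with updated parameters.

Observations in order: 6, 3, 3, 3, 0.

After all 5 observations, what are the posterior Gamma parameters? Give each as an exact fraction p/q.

alpha=19, beta=32/5

obs 1: x=6 → posterior Gamma(10, 12/5)
obs 2: x=3 → posterior Gamma(13, 17/5)
obs 3: x=3 → posterior Gamma(16, 22/5)
obs 4: x=3 → posterior Gamma(19, 27/5)
obs 5: x=0 → posterior Gamma(19, 32/5)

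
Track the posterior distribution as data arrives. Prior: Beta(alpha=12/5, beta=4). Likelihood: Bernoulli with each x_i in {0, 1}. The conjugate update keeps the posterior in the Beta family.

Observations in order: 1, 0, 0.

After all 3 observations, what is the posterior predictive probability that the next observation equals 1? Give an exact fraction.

17/47

obs 1: x=1 → posterior Beta(17/5, 4)
obs 2: x=0 → posterior Beta(17/5, 5)
obs 3: x=0 → posterior Beta(17/5, 6)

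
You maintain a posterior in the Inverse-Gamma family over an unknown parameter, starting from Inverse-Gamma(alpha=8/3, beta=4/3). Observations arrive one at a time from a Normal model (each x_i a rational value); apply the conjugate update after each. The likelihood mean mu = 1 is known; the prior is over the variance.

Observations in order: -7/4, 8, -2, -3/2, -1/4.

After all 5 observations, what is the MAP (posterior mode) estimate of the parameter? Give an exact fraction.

1825/296

obs 1: x=-7/4 → posterior Inverse-Gamma(19/6, 491/96)
obs 2: x=8 → posterior Inverse-Gamma(11/3, 2843/96)
obs 3: x=-2 → posterior Inverse-Gamma(25/6, 3275/96)
obs 4: x=-3/2 → posterior Inverse-Gamma(14/3, 3575/96)
obs 5: x=-1/4 → posterior Inverse-Gamma(31/6, 1825/48)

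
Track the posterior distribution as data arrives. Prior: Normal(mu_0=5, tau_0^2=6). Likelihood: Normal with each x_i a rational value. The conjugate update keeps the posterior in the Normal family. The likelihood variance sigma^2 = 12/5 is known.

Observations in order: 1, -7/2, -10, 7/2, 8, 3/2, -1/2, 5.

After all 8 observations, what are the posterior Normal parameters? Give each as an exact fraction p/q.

mu_0=5/6, tau_0^2=2/7

obs 1: x=1 → posterior Normal(15/7, 12/7)
obs 2: x=-7/2 → posterior Normal(-5/24, 1)
obs 3: x=-10 → posterior Normal(-105/34, 12/17)
obs 4: x=7/2 → posterior Normal(-35/22, 6/11)
obs 5: x=8 → posterior Normal(5/27, 4/9)
obs 6: x=3/2 → posterior Normal(25/64, 3/8)
obs 7: x=-1/2 → posterior Normal(10/37, 12/37)
obs 8: x=5 → posterior Normal(5/6, 2/7)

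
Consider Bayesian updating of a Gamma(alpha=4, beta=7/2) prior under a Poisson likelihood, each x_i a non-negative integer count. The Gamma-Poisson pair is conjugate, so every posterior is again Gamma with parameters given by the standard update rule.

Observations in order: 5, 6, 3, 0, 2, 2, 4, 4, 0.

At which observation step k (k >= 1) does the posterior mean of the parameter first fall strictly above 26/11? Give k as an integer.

obs 1: x=5 → posterior Gamma(9, 9/2)
obs 2: x=6 → posterior Gamma(15, 11/2)
obs 3: x=3 → posterior Gamma(18, 13/2)
obs 4: x=0 → posterior Gamma(18, 15/2)
obs 5: x=2 → posterior Gamma(20, 17/2)
obs 6: x=2 → posterior Gamma(22, 19/2)
obs 7: x=4 → posterior Gamma(26, 21/2)
obs 8: x=4 → posterior Gamma(30, 23/2)
obs 9: x=0 → posterior Gamma(30, 25/2)

k = 2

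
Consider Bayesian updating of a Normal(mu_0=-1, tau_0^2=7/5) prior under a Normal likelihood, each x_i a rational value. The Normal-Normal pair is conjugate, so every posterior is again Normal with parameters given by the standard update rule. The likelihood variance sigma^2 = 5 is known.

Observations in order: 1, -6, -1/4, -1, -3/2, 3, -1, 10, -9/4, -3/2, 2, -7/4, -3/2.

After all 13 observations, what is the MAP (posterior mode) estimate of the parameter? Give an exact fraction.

obs 1: x=1 → posterior Normal(-9/16, 35/32)
obs 2: x=-6 → posterior Normal(-20/13, 35/39)
obs 3: x=-1/4 → posterior Normal(-247/184, 35/46)
obs 4: x=-1 → posterior Normal(-275/212, 35/53)
obs 5: x=-3/2 → posterior Normal(-317/240, 7/12)
obs 6: x=3 → posterior Normal(-233/268, 35/67)
obs 7: x=-1 → posterior Normal(-261/296, 35/74)
obs 8: x=10 → posterior Normal(19/324, 35/81)
obs 9: x=-9/4 → posterior Normal(-1/8, 35/88)
obs 10: x=-3/2 → posterior Normal(-43/190, 7/19)
obs 11: x=2 → posterior Normal(-5/68, 35/102)
obs 12: x=-7/4 → posterior Normal(-79/436, 35/109)
obs 13: x=-3/2 → posterior Normal(-121/464, 35/116)

-121/464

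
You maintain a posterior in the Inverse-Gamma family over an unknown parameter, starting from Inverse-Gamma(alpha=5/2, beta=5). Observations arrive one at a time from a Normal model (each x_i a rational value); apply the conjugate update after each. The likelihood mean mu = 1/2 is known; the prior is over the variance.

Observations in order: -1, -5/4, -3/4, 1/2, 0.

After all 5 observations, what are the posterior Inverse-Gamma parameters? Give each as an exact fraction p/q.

obs 1: x=-1 → posterior Inverse-Gamma(3, 49/8)
obs 2: x=-5/4 → posterior Inverse-Gamma(7/2, 245/32)
obs 3: x=-3/4 → posterior Inverse-Gamma(4, 135/16)
obs 4: x=1/2 → posterior Inverse-Gamma(9/2, 135/16)
obs 5: x=0 → posterior Inverse-Gamma(5, 137/16)

alpha=5, beta=137/16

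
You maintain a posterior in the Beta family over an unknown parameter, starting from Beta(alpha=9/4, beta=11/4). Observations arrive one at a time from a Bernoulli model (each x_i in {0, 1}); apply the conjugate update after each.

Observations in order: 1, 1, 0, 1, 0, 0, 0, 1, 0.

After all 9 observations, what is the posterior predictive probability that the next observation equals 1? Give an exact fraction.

obs 1: x=1 → posterior Beta(13/4, 11/4)
obs 2: x=1 → posterior Beta(17/4, 11/4)
obs 3: x=0 → posterior Beta(17/4, 15/4)
obs 4: x=1 → posterior Beta(21/4, 15/4)
obs 5: x=0 → posterior Beta(21/4, 19/4)
obs 6: x=0 → posterior Beta(21/4, 23/4)
obs 7: x=0 → posterior Beta(21/4, 27/4)
obs 8: x=1 → posterior Beta(25/4, 27/4)
obs 9: x=0 → posterior Beta(25/4, 31/4)

25/56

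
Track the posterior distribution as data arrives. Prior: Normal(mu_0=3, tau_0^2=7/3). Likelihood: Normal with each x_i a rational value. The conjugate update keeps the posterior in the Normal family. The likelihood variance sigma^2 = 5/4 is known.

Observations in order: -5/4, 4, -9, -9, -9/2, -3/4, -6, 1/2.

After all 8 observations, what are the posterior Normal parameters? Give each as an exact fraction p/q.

mu_0=-683/239, tau_0^2=35/239

obs 1: x=-5/4 → posterior Normal(10/43, 35/43)
obs 2: x=4 → posterior Normal(122/71, 35/71)
obs 3: x=-9 → posterior Normal(-130/99, 35/99)
obs 4: x=-9 → posterior Normal(-382/127, 35/127)
obs 5: x=-9/2 → posterior Normal(-508/155, 7/31)
obs 6: x=-3/4 → posterior Normal(-529/183, 35/183)
obs 7: x=-6 → posterior Normal(-697/211, 35/211)
obs 8: x=1/2 → posterior Normal(-683/239, 35/239)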